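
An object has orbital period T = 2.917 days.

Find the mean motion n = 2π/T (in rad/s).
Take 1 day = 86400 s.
T = 2.917 days = 252029 s
n = 2π / 252029 s = 2.49304 × 10^-5 rad/s ≈ 2.493 × 10^-5 rad/s

Final answer: n = 2.493 × 10^-5 rad/s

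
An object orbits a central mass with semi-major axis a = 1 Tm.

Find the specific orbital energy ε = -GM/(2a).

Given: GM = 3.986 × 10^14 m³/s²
a = 1 Tm = 1 × 10^12 m
GM = 3.986 × 10^14 m³/s²
2a = 2 × 10^12 m
ε = −GM/(2a) = -199.3 J/kg ≈ -199.3 J/kg

Final answer: -199.3 J/kg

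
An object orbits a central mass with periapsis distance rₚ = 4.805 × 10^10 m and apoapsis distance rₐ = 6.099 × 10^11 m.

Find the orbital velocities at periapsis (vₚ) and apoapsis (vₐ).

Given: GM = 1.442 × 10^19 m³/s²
rₚ = 4.805 × 10^10 m
rₐ = 6.099 × 10^11 m
GM = 1.442 × 10^19 m³/s²
a = (rₚ + rₐ)/2 = 3.28975 × 10^11 m
Vis-viva: v² = GM (2/r − 1/a)
vₚ² = 1.442 × 10^19 × (4.16233 × 10^-11 − 3.03974 × 10^-12) = 5.56375 × 10^8 m²/s²
vₚ = 23587.6 m/s ≈ 23.59 km/s
vₐ² = 1.442 × 10^19 × (3.27923 × 10^-12 − 3.03974 × 10^-12) = 3.45332 × 10^6 m²/s²
vₐ = 1858.31 m/s ≈ 1.858 km/s

Final answer: vₚ = 23.59 km/s, vₐ = 1.858 km/s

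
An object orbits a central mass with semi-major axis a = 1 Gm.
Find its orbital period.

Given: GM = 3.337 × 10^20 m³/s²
a = 1 Gm = 1 × 10^9 m
GM = 3.337 × 10^20 m³/s²
a³ = 1 × 10^27 m³
T = 2π √(a³/GM) = 2π √((1 × 10^27) / (3.337 × 10^20)) = 2π × 1731.1 s
T = 10876.8 s ≈ 3.021 hours

Final answer: 3.021 hours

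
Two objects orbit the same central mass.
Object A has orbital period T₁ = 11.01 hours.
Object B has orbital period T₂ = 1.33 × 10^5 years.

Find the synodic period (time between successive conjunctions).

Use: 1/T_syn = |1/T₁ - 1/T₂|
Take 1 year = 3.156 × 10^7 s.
T₁ = 11.01 hours = 39636 s
T₂ = 1.33 × 10^5 years = 4.19748 × 10^12 s
1/T₁ = 2.52296 × 10^-5 s⁻¹
1/T₂ = 2.38238 × 10^-13 s⁻¹
|1/T₁ − 1/T₂| = 2.52296 × 10^-5 s⁻¹
T_syn = 1 / |1/T₁ − 1/T₂| = 39636 s ≈ 11.01 hours

Final answer: T_syn = 11.01 hours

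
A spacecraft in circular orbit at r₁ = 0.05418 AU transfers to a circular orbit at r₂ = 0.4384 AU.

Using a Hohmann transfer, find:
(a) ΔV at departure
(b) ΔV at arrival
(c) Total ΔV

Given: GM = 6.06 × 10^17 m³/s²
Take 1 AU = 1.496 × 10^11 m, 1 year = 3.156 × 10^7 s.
r₁ = 0.05418 AU = 8.10533 × 10^9 m
r₂ = 0.4384 AU = 6.55846 × 10^10 m
GM = 6.06 × 10^17 m³/s²
Transfer ellipse: a_t = (r₁ + r₂)/2 = 3.6845 × 10^10 m
Circular speed at r₁: v₁ = √(GM/r₁) = 8646.71 m/s
Transfer speed at r₁ (periapsis): v₁ₜ = √(GM(2/r₁ − 1/a_t)) = 11536.2 m/s
(a) ΔV₁ = v₁ₜ − v₁ = 2889.49 m/s ≈ 0.6096 AU/year
Circular speed at r₂: v₂ = √(GM/r₂) = 3039.73 m/s
Transfer speed at r₂ (apoapsis): v₂ₜ = √(GM(2/r₂ − 1/a_t)) = 1425.71 m/s
(b) ΔV₂ = v₂ − v₂ₜ = 1614.02 m/s ≈ 0.3405 AU/year
(c) ΔV_total = ΔV₁ + ΔV₂ = 4503.51 m/s ≈ 0.9501 AU/year

Final answer:
(a) ΔV₁ = 0.6096 AU/year
(b) ΔV₂ = 0.3405 AU/year
(c) ΔV_total = 0.9501 AU/year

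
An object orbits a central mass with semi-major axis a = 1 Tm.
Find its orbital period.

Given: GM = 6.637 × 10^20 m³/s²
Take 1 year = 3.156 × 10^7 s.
a = 1 Tm = 1 × 10^12 m
GM = 6.637 × 10^20 m³/s²
a³ = 1 × 10^36 m³
T = 2π √(a³/GM) = 2π √((1 × 10^36) / (6.637 × 10^20)) = 2π × 3.88163 × 10^7 s
T = 2.4389 × 10^8 s ≈ 7.728 years

Final answer: 7.728 years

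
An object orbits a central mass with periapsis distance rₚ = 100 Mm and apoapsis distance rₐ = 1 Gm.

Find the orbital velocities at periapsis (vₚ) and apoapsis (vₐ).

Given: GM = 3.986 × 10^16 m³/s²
rₚ = 100 Mm = 1 × 10^8 m
rₐ = 1 Gm = 1 × 10^9 m
GM = 3.986 × 10^16 m³/s²
a = (rₚ + rₐ)/2 = 5.5 × 10^8 m
Vis-viva: v² = GM (2/r − 1/a)
vₚ² = 3.986 × 10^16 × (2 × 10^-8 − 1.81818 × 10^-9) = 7.24727 × 10^8 m²/s²
vₚ = 26920.8 m/s ≈ 26.92 km/s
vₐ² = 3.986 × 10^16 × (2 × 10^-9 − 1.81818 × 10^-9) = 7.24727 × 10^6 m²/s²
vₐ = 2692.08 m/s ≈ 2.692 km/s

Final answer: vₚ = 26.92 km/s, vₐ = 2.692 km/s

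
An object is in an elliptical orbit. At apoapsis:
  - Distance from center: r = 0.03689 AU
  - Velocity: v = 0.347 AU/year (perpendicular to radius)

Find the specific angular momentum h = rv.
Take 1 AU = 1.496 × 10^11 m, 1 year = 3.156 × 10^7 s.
r = 0.03689 AU = 5.51874 × 10^9 m
v = 0.347 AU/year = 1644.84 m/s
h = rv = 5.51874 × 10^9 × 1644.84 = 9.07746 × 10^12 m²/s ≈ 9.077 × 10^12 m²/s

Final answer: h = 9.077 × 10^12 m²/s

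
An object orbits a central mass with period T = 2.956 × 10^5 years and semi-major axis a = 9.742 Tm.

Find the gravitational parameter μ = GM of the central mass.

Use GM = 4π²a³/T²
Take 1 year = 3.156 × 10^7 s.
T = 2.956 × 10^5 years = 9.32914 × 10^12 s
a = 9.742 Tm = 9.742 × 10^12 m
a³ = 9.2458 × 10^38 m³
T² = 8.70328 × 10^25 s²
GM = 4π² × (9.2458 × 10^38) / (8.70328 × 10^25) = 4.19393 × 10^14 m³/s²
GM ≈ 4.194 × 10^14 m³/s²

Final answer: GM = 4.194 × 10^14 m³/s²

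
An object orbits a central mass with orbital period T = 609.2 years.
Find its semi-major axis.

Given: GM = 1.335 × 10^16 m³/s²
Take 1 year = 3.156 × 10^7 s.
T = 609.2 years = 1.92264 × 10^10 s
GM = 1.335 × 10^16 m³/s²
Kepler's third law: a³ = GM T² / (4π²)
T² = 3.69653 × 10^20 s²
a³ = (1.335 × 10^16) × (3.69653 × 10^20) / (4π²) = 1.25002 × 10^35 m³
a = (a³)^(1/3) = 5.00002 × 10^11 m ≈ 500 Gm

Final answer: 500 Gm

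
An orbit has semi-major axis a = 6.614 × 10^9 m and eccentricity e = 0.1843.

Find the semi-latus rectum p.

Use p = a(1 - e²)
a = 6.614 × 10^9 m
e = 0.1843,  e² = 0.0339665,  1 − e² = 0.966034
p = a(1 − e²) = 6.614 × 10^9 m × 0.966034 = 6.38935 × 10^9 m ≈ 6.389 × 10^9 m

Final answer: p = 6.389 × 10^9 m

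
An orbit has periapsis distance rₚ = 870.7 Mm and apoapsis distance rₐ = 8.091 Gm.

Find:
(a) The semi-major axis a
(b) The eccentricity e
rₚ = 870.7 Mm = 8.707 × 10^8 m
rₐ = 8.091 Gm = 8.091 × 10^9 m
(a) a = (rₚ + rₐ)/2 = 4.48085 × 10^9 m ≈ 4.481 Gm
(b) e = (rₐ − rₚ)/(rₐ + rₚ) = (7.2203 × 10^9) / (8.9617 × 10^9) = 0.805684

Final answer:
(a) a = 4.481 Gm
(b) e = 0.8057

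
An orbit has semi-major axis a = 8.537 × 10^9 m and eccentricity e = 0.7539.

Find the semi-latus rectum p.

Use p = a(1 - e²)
a = 8.537 × 10^9 m
e = 0.7539,  e² = 0.568365,  1 − e² = 0.431635
p = a(1 − e²) = 8.537 × 10^9 m × 0.431635 = 3.68487 × 10^9 m ≈ 3.685 × 10^9 m

Final answer: p = 3.685 × 10^9 m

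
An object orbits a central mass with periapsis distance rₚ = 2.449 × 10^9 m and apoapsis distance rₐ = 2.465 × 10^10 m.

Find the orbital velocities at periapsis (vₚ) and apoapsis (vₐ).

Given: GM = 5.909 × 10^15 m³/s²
rₚ = 2.449 × 10^9 m
rₐ = 2.465 × 10^10 m
GM = 5.909 × 10^15 m³/s²
a = (rₚ + rₐ)/2 = 1.35495 × 10^10 m
Vis-viva: v² = GM (2/r − 1/a)
vₚ² = 5.909 × 10^15 × (8.1666 × 10^-10 − 7.38035 × 10^-11) = 4.38954 × 10^6 m²/s²
vₚ = 2095.12 m/s ≈ 2.095 km/s
vₐ² = 5.909 × 10^15 × (8.11359 × 10^-11 − 7.38035 × 10^-11) = 43327.4 m²/s²
vₐ = 208.152 m/s ≈ 208.2 m/s

Final answer: vₚ = 2.095 km/s, vₐ = 208.2 m/s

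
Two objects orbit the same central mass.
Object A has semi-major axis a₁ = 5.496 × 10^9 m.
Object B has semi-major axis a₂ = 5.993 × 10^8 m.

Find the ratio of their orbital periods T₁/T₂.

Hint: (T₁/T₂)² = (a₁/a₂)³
a₁ = 5.496 × 10^9 m
a₂ = 5.993 × 10^8 m
a₁/a₂ = 9.1707
T₁/T₂ = (a₁/a₂)^(3/2) = (9.1707)^1.5 = 27.7718

Final answer: T₁/T₂ = 27.77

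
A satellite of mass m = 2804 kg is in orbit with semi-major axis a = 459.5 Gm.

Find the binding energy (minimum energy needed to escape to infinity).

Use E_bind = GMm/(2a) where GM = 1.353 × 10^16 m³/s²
a = 459.5 Gm = 4.595 × 10^11 m
GM = 1.353 × 10^16 m³/s²
m = 2804 kg
GMm = 1.353 × 10^16 × 2804 = 3.79381 × 10^19 m³·kg/s²
2a = 9.19 × 10^11 m
E_bind = GMm/(2a) = 4.1282 × 10^7 J ≈ 41.28 MJ

Final answer: 41.28 MJ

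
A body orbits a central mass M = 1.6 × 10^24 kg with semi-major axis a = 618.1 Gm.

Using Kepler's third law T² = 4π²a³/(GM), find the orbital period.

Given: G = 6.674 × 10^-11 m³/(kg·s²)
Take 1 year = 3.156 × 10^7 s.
M = 1.6 × 10^24 kg
GM = G × M = 6.674 × 10^-11 × 1.6 × 10^24 = 1.06784 × 10^14 m³/s²
a = 618.1 Gm = 6.181 × 10^11 m
a³ = 2.36144 × 10^35 m³
T = 2π √(a³/GM) = 2π √((2.36144 × 10^35) / (1.06784 × 10^14)) = 2π × 4.70257 × 10^10 s
T = 2.95471 × 10^11 s ≈ 9362 years

Final answer: 9362 years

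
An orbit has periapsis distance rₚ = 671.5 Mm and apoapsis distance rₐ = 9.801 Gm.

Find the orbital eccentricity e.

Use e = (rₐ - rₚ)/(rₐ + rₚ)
rₚ = 671.5 Mm = 6.715 × 10^8 m
rₐ = 9.801 Gm = 9.801 × 10^9 m
rₐ − rₚ = 9.1295 × 10^9 m
rₐ + rₚ = 1.04725 × 10^10 m
e = (rₐ − rₚ)/(rₐ + rₚ) = 0.871759

Final answer: e = 0.8718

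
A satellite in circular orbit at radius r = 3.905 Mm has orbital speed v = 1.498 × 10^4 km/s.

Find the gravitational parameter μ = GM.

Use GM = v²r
r = 3.905 Mm = 3.905 × 10^6 m
v = 1.498 × 10^4 km/s = 1.498 × 10^7 m/s
v² = 2.244 × 10^14 m²/s²
GM = v²r = 2.244 × 10^14 × 3.905 × 10^6 = 8.76284 × 10^20 m³/s²
GM ≈ 8.763 × 10^20 m³/s²

Final answer: GM = 8.763 × 10^20 m³/s²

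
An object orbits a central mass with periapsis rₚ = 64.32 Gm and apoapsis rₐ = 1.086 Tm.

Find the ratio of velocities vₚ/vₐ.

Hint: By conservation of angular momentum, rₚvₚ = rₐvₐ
rₚ = 64.32 Gm = 6.432 × 10^10 m
rₐ = 1.086 Tm = 1.086 × 10^12 m
rₚvₚ = rₐvₐ  ⇒  vₚ/vₐ = rₐ/rₚ
vₚ/vₐ = (1.086 × 10^12) / (6.432 × 10^10) = 16.8843

Final answer: vₚ/vₐ = 16.88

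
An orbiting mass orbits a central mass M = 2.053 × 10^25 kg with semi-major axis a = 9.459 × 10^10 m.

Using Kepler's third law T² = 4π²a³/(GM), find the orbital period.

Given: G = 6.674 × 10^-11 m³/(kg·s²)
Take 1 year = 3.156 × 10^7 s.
M = 2.053 × 10^25 kg
GM = G × M = 6.674 × 10^-11 × 2.053 × 10^25 = 1.37017 × 10^15 m³/s²
a = 9.459 × 10^10 m
a³ = 8.46322 × 10^32 m³
T = 2π √(a³/GM) = 2π √((8.46322 × 10^32) / (1.37017 × 10^15)) = 2π × 7.85923 × 10^8 s
T = 4.9381 × 10^9 s ≈ 156.5 years

Final answer: 156.5 years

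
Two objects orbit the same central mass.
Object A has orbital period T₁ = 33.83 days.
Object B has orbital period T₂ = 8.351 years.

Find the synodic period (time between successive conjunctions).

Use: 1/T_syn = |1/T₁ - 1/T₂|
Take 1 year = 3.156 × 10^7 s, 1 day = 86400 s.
T₁ = 33.83 days = 2.92291 × 10^6 s
T₂ = 8.351 years = 2.63558 × 10^8 s
1/T₁ = 3.42125 × 10^-7 s⁻¹
1/T₂ = 3.79424 × 10^-9 s⁻¹
|1/T₁ − 1/T₂| = 3.3833 × 10^-7 s⁻¹
T_syn = 1 / |1/T₁ − 1/T₂| = 2.95569 × 10^6 s ≈ 34.21 days

Final answer: T_syn = 34.21 days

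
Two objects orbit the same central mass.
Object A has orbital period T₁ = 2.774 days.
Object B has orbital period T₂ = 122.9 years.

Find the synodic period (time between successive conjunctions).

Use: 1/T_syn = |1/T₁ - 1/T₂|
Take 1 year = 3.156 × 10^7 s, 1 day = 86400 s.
T₁ = 2.774 days = 239674 s
T₂ = 122.9 years = 3.87872 × 10^9 s
1/T₁ = 4.17234 × 10^-6 s⁻¹
1/T₂ = 2.57817 × 10^-10 s⁻¹
|1/T₁ − 1/T₂| = 4.17208 × 10^-6 s⁻¹
T_syn = 1 / |1/T₁ − 1/T₂| = 239688 s ≈ 2.774 days

Final answer: T_syn = 2.774 days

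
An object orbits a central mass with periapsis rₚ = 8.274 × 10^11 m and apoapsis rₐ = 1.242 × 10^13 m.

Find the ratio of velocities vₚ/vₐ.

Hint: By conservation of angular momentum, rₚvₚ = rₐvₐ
rₚ = 8.274 × 10^11 m
rₐ = 1.242 × 10^13 m
rₚvₚ = rₐvₐ  ⇒  vₚ/vₐ = rₐ/rₚ
vₚ/vₐ = (1.242 × 10^13) / (8.274 × 10^11) = 15.0109

Final answer: vₚ/vₐ = 15.01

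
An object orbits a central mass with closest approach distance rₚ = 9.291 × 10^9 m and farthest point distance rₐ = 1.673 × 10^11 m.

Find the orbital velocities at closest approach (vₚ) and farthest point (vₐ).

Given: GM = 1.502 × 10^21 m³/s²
rₚ = 9.291 × 10^9 m
rₐ = 1.673 × 10^11 m
GM = 1.502 × 10^21 m³/s²
a = (rₚ + rₐ)/2 = 8.82955 × 10^10 m
Vis-viva: v² = GM (2/r − 1/a)
vₚ² = 1.502 × 10^21 × (2.15262 × 10^-10 − 1.13256 × 10^-11) = 3.06313 × 10^11 m²/s²
vₚ = 553455 m/s ≈ 553.5 km/s
vₐ² = 1.502 × 10^21 × (1.19546 × 10^-11 − 1.13256 × 10^-11) = 9.44709 × 10^8 m²/s²
vₐ = 30736.1 m/s ≈ 30.74 km/s

Final answer: vₚ = 553.5 km/s, vₐ = 30.74 km/s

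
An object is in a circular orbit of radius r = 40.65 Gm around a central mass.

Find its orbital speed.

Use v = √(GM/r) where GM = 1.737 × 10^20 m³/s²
r = 40.65 Gm = 4.065 × 10^10 m
GM = 1.737 × 10^20 m³/s²
GM/r = (1.737 × 10^20) / (4.065 × 10^10) = 4.27306 × 10^9 m²/s²
v = √(GM/r) = 65368.7 m/s ≈ 65.37 km/s

Final answer: 65.37 km/s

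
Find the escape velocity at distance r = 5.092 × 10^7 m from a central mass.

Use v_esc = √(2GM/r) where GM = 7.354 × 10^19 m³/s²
r = 5.092 × 10^7 m
GM = 7.354 × 10^19 m³/s²
2GM/r = 2 × (7.354 × 10^19) / (5.092 × 10^7) = 2.88845 × 10^12 m²/s²
v_esc = √(2GM/r) = 1.69954 × 10^6 m/s ≈ 1700 km/s

Final answer: 1700 km/s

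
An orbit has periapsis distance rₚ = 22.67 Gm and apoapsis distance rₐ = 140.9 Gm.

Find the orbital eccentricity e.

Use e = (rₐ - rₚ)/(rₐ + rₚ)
rₚ = 22.67 Gm = 2.267 × 10^10 m
rₐ = 140.9 Gm = 1.409 × 10^11 m
rₐ − rₚ = 1.1823 × 10^11 m
rₐ + rₚ = 1.6357 × 10^11 m
e = (rₐ − rₚ)/(rₐ + rₚ) = 0.72281

Final answer: e = 0.7228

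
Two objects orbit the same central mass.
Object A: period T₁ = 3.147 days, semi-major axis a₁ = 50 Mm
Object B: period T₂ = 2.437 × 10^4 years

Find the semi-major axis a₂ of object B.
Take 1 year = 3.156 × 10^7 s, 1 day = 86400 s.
T₁ = 3.147 days = 271901 s
T₂ = 2.437 × 10^4 years = 7.69117 × 10^11 s
a₁ = 50 Mm = 5 × 10^7 m
Kepler's third law: (T₂/T₁)² = (a₂/a₁)³  ⇒  a₂ = a₁ (T₂/T₁)^(2/3)
T₂/T₁ = 2.82867 × 10^6
(T₂/T₁)^(2/3) = 20001.1
a₂ = 5 × 10^7 m × 20001.1 = 1.00006 × 10^12 m ≈ 1 Tm

Final answer: a₂ = 1 Tm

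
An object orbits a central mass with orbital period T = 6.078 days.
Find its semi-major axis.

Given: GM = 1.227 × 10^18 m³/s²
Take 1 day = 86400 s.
T = 6.078 days = 525139 s
GM = 1.227 × 10^18 m³/s²
Kepler's third law: a³ = GM T² / (4π²)
T² = 2.75771 × 10^11 s²
a³ = (1.227 × 10^18) × (2.75771 × 10^11) / (4π²) = 8.57104 × 10^27 m³
a = (a³)^(1/3) = 2.0465 × 10^9 m ≈ 2.046 × 10^9 m

Final answer: 2.046 × 10^9 m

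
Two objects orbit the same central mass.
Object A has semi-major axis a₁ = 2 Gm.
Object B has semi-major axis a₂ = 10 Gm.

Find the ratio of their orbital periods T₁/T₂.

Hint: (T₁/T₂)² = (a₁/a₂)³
a₁ = 2 Gm = 2 × 10^9 m
a₂ = 10 Gm = 1 × 10^10 m
a₁/a₂ = 0.2
T₁/T₂ = (a₁/a₂)^(3/2) = (0.2)^1.5 = 0.0894427

Final answer: T₁/T₂ = 0.08944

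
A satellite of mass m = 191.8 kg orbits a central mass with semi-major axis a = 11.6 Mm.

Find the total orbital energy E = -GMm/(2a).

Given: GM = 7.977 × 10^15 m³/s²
a = 11.6 Mm = 1.16 × 10^7 m
GM = 7.977 × 10^15 m³/s²
2a = 2.32 × 10^7 m
GMm = 7.977 × 10^15 × 191.8 = 1.52999 × 10^18 m³·kg/s²
E = −GMm/(2a) = -6.59478 × 10^10 J ≈ -65.95 GJ

Final answer: -65.95 GJ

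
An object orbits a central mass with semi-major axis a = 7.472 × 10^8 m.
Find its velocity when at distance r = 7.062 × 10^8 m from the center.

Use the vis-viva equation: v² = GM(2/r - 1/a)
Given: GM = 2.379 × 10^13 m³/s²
a = 7.472 × 10^8 m
r = 7.062 × 10^8 m
GM = 2.379 × 10^13 m³/s²
2/r − 1/a = 2.83206 × 10^-9 − 1.33833 × 10^-9 = 1.49373 × 10^-9 m⁻¹
v² = GM (2/r − 1/a) = 35535.8 m²/s²
v = 188.509 m/s ≈ 188.5 m/s

Final answer: 188.5 m/s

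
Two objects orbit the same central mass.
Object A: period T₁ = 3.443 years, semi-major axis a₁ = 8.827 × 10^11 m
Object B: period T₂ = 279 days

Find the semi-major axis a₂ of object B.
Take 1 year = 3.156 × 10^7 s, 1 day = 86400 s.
T₁ = 3.443 years = 1.08661 × 10^8 s
T₂ = 279 days = 2.41056 × 10^7 s
a₁ = 8.827 × 10^11 m
Kepler's third law: (T₂/T₁)² = (a₂/a₁)³  ⇒  a₂ = a₁ (T₂/T₁)^(2/3)
T₂/T₁ = 0.221842
(T₂/T₁)^(2/3) = 0.366462
a₂ = 8.827 × 10^11 m × 0.366462 = 3.23476 × 10^11 m ≈ 3.235 × 10^11 m

Final answer: a₂ = 3.235 × 10^11 m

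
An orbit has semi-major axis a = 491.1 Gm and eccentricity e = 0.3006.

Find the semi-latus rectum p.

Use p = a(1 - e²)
a = 491.1 Gm = 4.911 × 10^11 m
e = 0.3006,  e² = 0.0903604,  1 − e² = 0.90964
p = a(1 − e²) = 4.911 × 10^11 m × 0.90964 = 4.46724 × 10^11 m ≈ 446.7 Gm

Final answer: p = 446.7 Gm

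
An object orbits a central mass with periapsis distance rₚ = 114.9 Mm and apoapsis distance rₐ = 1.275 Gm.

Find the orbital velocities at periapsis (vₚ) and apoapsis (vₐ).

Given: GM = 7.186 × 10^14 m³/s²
rₚ = 114.9 Mm = 1.149 × 10^8 m
rₐ = 1.275 Gm = 1.275 × 10^9 m
GM = 7.186 × 10^14 m³/s²
a = (rₚ + rₐ)/2 = 6.9495 × 10^8 m
Vis-viva: v² = GM (2/r − 1/a)
vₚ² = 7.186 × 10^14 × (1.74064 × 10^-8 − 1.43895 × 10^-9) = 1.14742 × 10^7 m²/s²
vₚ = 3387.36 m/s ≈ 3.387 km/s
vₐ² = 7.186 × 10^14 × (1.56863 × 10^-9 − 1.43895 × 10^-9) = 93184.5 m²/s²
vₐ = 305.261 m/s ≈ 305.3 m/s

Final answer: vₚ = 3.387 km/s, vₐ = 305.3 m/s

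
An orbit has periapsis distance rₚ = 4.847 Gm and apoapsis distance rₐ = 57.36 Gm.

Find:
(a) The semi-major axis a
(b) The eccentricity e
rₚ = 4.847 Gm = 4.847 × 10^9 m
rₐ = 57.36 Gm = 5.736 × 10^10 m
(a) a = (rₚ + rₐ)/2 = 3.11035 × 10^10 m ≈ 31.1 Gm
(b) e = (rₐ − rₚ)/(rₐ + rₚ) = (5.2513 × 10^10) / (6.2207 × 10^10) = 0.844165

Final answer:
(a) a = 31.1 Gm
(b) e = 0.8442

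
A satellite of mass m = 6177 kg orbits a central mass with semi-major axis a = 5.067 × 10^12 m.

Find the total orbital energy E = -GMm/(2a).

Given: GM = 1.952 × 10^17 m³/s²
a = 5.067 × 10^12 m
GM = 1.952 × 10^17 m³/s²
2a = 1.0134 × 10^13 m
GMm = 1.952 × 10^17 × 6177 = 1.20575 × 10^21 m³·kg/s²
E = −GMm/(2a) = -1.18981 × 10^8 J ≈ -119 MJ

Final answer: -119 MJ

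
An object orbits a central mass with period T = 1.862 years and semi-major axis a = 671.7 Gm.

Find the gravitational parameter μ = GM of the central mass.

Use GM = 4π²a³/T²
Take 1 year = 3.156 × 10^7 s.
T = 1.862 years = 5.87647 × 10^7 s
a = 671.7 Gm = 6.717 × 10^11 m
a³ = 3.03058 × 10^35 m³
T² = 3.45329 × 10^15 s²
GM = 4π² × (3.03058 × 10^35) / (3.45329 × 10^15) = 3.46459 × 10^21 m³/s²
GM ≈ 3.465 × 10^21 m³/s²

Final answer: GM = 3.465 × 10^21 m³/s²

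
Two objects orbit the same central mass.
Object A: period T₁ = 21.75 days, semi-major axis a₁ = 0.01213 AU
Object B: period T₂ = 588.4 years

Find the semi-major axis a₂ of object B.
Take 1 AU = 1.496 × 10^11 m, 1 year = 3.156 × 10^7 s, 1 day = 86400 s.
T₁ = 21.75 days = 1.8792 × 10^6 s
T₂ = 588.4 years = 1.85699 × 10^10 s
a₁ = 0.01213 AU = 1.81465 × 10^9 m
Kepler's third law: (T₂/T₁)² = (a₂/a₁)³  ⇒  a₂ = a₁ (T₂/T₁)^(2/3)
T₂/T₁ = 9881.81
(T₂/T₁)^(2/3) = 460.494
a₂ = 1.81465 × 10^9 m × 460.494 = 8.35635 × 10^11 m ≈ 5.586 AU

Final answer: a₂ = 5.586 AU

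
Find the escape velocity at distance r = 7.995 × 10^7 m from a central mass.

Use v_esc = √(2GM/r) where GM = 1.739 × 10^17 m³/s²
r = 7.995 × 10^7 m
GM = 1.739 × 10^17 m³/s²
2GM/r = 2 × (1.739 × 10^17) / (7.995 × 10^7) = 4.35022 × 10^9 m²/s²
v_esc = √(2GM/r) = 65956.2 m/s ≈ 65.96 km/s

Final answer: 65.96 km/s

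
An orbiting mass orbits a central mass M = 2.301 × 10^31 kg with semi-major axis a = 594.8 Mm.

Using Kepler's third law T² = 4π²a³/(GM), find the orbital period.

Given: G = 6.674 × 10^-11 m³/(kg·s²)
M = 2.301 × 10^31 kg
GM = G × M = 6.674 × 10^-11 × 2.301 × 10^31 = 1.53569 × 10^21 m³/s²
a = 594.8 Mm = 5.948 × 10^8 m
a³ = 2.10433 × 10^26 m³
T = 2π √(a³/GM) = 2π √((2.10433 × 10^26) / (1.53569 × 10^21)) = 2π × 370.173 s
T = 2325.87 s ≈ 38.76 minutes

Final answer: 38.76 minutes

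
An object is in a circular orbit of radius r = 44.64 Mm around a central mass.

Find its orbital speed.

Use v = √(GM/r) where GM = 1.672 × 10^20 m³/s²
r = 44.64 Mm = 4.464 × 10^7 m
GM = 1.672 × 10^20 m³/s²
GM/r = (1.672 × 10^20) / (4.464 × 10^7) = 3.74552 × 10^12 m²/s²
v = √(GM/r) = 1.93533 × 10^6 m/s ≈ 1935 km/s

Final answer: 1935 km/s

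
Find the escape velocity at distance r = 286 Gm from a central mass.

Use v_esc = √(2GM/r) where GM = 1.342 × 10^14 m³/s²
r = 286 Gm = 2.86 × 10^11 m
GM = 1.342 × 10^14 m³/s²
2GM/r = 2 × (1.342 × 10^14) / (2.86 × 10^11) = 938.462 m²/s²
v_esc = √(2GM/r) = 30.6343 m/s ≈ 30.63 m/s

Final answer: 30.63 m/s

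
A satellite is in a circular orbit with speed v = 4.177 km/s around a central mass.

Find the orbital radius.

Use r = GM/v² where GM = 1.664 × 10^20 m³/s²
v = 4.177 km/s = 4177 m/s
GM = 1.664 × 10^20 m³/s²
v² = 1.74473 × 10^7 m²/s²
r = GM/v² = (1.664 × 10^20) / (1.74473 × 10^7) = 9.53728 × 10^12 m ≈ 9.537 Tm

Final answer: 9.537 Tm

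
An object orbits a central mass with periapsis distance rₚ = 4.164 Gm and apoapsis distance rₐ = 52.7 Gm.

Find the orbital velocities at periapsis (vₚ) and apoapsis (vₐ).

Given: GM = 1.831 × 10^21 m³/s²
rₚ = 4.164 Gm = 4.164 × 10^9 m
rₐ = 52.7 Gm = 5.27 × 10^10 m
GM = 1.831 × 10^21 m³/s²
a = (rₚ + rₐ)/2 = 2.8432 × 10^10 m
Vis-viva: v² = GM (2/r − 1/a)
vₚ² = 1.831 × 10^21 × (4.80307 × 10^-10 − 3.51716 × 10^-11) = 8.15044 × 10^11 m²/s²
vₚ = 902798 m/s ≈ 902.8 km/s
vₐ² = 1.831 × 10^21 × (3.79507 × 10^-11 − 3.51716 × 10^-11) = 5.0884 × 10^9 m²/s²
vₐ = 71333 m/s ≈ 71.33 km/s

Final answer: vₚ = 902.8 km/s, vₐ = 71.33 km/s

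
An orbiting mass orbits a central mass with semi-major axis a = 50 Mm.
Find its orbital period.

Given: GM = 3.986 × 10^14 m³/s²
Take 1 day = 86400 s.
a = 50 Mm = 5 × 10^7 m
GM = 3.986 × 10^14 m³/s²
a³ = 1.25 × 10^23 m³
T = 2π √(a³/GM) = 2π √((1.25 × 10^23) / (3.986 × 10^14)) = 2π × 17708.7 s
T = 111267 s ≈ 1.288 days

Final answer: 1.288 days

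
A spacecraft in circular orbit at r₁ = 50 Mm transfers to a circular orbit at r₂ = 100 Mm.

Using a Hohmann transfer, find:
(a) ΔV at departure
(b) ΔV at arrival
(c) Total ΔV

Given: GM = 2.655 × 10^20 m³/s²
r₁ = 50 Mm = 5 × 10^7 m
r₂ = 100 Mm = 1 × 10^8 m
GM = 2.655 × 10^20 m³/s²
Transfer ellipse: a_t = (r₁ + r₂)/2 = 7.5 × 10^7 m
Circular speed at r₁: v₁ = √(GM/r₁) = 2.30434 × 10^6 m/s
Transfer speed at r₁ (periapsis): v₁ₜ = √(GM(2/r₁ − 1/a_t)) = 2.66083 × 10^6 m/s
(a) ΔV₁ = v₁ₜ − v₁ = 356483 m/s ≈ 356.5 km/s
Circular speed at r₂: v₂ = √(GM/r₂) = 1.62942 × 10^6 m/s
Transfer speed at r₂ (apoapsis): v₂ₜ = √(GM(2/r₂ − 1/a_t)) = 1.33041 × 10^6 m/s
(b) ΔV₂ = v₂ − v₂ₜ = 299004 m/s ≈ 299 km/s
(c) ΔV_total = ΔV₁ + ΔV₂ = 655487 m/s ≈ 655.5 km/s

Final answer:
(a) ΔV₁ = 356.5 km/s
(b) ΔV₂ = 299 km/s
(c) ΔV_total = 655.5 km/s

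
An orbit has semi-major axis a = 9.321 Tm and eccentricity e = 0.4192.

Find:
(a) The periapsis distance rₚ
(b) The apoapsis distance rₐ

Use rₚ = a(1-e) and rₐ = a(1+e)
a = 9.321 Tm = 9.321 × 10^12 m
e = 0.4192:  1 − e = 0.5808,  1 + e = 1.4192
(a) rₚ = a(1 − e) = 9.321 × 10^12 m × 0.5808 = 5.41364 × 10^12 m ≈ 5.414 Tm
(b) rₐ = a(1 + e) = 9.321 × 10^12 m × 1.4192 = 1.32284 × 10^13 m ≈ 13.23 Tm

Final answer:
(a) rₚ = 5.414 Tm
(b) rₐ = 13.23 Tm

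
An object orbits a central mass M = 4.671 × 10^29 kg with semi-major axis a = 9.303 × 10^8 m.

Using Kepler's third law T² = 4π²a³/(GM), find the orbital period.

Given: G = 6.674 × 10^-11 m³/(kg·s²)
M = 4.671 × 10^29 kg
GM = G × M = 6.674 × 10^-11 × 4.671 × 10^29 = 3.11743 × 10^19 m³/s²
a = 9.303 × 10^8 m
a³ = 8.05136 × 10^26 m³
T = 2π √(a³/GM) = 2π √((8.05136 × 10^26) / (3.11743 × 10^19)) = 2π × 5082.02 s
T = 31931.3 s ≈ 8.87 hours

Final answer: 8.87 hours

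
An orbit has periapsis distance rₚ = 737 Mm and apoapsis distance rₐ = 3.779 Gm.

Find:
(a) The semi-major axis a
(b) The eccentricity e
rₚ = 737 Mm = 7.37 × 10^8 m
rₐ = 3.779 Gm = 3.779 × 10^9 m
(a) a = (rₚ + rₐ)/2 = 2.258 × 10^9 m ≈ 2.258 Gm
(b) e = (rₐ − rₚ)/(rₐ + rₚ) = (3.042 × 10^9) / (4.516 × 10^9) = 0.673605

Final answer:
(a) a = 2.258 Gm
(b) e = 0.6736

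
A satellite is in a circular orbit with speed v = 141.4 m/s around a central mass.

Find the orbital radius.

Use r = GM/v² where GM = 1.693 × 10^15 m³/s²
v = 141.4 m/s
GM = 1.693 × 10^15 m³/s²
v² = 19994 m²/s²
r = GM/v² = (1.693 × 10^15) / 19994 = 8.46756 × 10^10 m ≈ 8.468 × 10^10 m

Final answer: 8.468 × 10^10 m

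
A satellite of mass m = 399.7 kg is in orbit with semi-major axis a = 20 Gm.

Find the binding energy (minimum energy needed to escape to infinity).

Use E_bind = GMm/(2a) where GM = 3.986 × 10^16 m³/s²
a = 20 Gm = 2 × 10^10 m
GM = 3.986 × 10^16 m³/s²
m = 399.7 kg
GMm = 3.986 × 10^16 × 399.7 = 1.5932 × 10^19 m³·kg/s²
2a = 4 × 10^10 m
E_bind = GMm/(2a) = 3.98301 × 10^8 J ≈ 398.3 MJ

Final answer: 398.3 MJ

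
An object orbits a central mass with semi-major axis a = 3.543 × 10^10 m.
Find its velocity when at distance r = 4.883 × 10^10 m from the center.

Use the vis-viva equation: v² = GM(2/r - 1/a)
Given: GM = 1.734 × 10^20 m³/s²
a = 3.543 × 10^10 m
r = 4.883 × 10^10 m
GM = 1.734 × 10^20 m³/s²
2/r − 1/a = 4.09584 × 10^-11 − 2.82247 × 10^-11 = 1.27338 × 10^-11 m⁻¹
v² = GM (2/r − 1/a) = 2.20803 × 10^9 m²/s²
v = 46989.7 m/s ≈ 46.99 km/s

Final answer: 46.99 km/s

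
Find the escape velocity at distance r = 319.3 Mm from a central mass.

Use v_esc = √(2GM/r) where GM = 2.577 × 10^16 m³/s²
r = 319.3 Mm = 3.193 × 10^8 m
GM = 2.577 × 10^16 m³/s²
2GM/r = 2 × (2.577 × 10^16) / (3.193 × 10^8) = 1.61416 × 10^8 m²/s²
v_esc = √(2GM/r) = 12704.9 m/s ≈ 12.7 km/s

Final answer: 12.7 km/s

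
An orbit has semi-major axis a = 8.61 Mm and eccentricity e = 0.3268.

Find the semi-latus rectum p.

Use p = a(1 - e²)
a = 8.61 Mm = 8.61 × 10^6 m
e = 0.3268,  e² = 0.106798,  1 − e² = 0.893202
p = a(1 − e²) = 8.61 × 10^6 m × 0.893202 = 7.69047 × 10^6 m ≈ 7.69 Mm

Final answer: p = 7.69 Mm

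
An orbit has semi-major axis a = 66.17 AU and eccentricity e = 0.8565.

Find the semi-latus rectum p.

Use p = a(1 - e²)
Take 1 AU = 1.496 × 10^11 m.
a = 66.17 AU = 9.89903 × 10^12 m
e = 0.8565,  e² = 0.733592,  1 − e² = 0.266408
p = a(1 − e²) = 9.89903 × 10^12 m × 0.266408 = 2.63718 × 10^12 m ≈ 17.63 AU

Final answer: p = 17.63 AU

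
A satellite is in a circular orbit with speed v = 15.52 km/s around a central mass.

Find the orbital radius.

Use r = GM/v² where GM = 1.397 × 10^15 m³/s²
v = 15.52 km/s = 15520 m/s
GM = 1.397 × 10^15 m³/s²
v² = 2.4087 × 10^8 m²/s²
r = GM/v² = (1.397 × 10^15) / (2.4087 × 10^8) = 5.7998 × 10^6 m ≈ 5.8 × 10^6 m

Final answer: 5.8 × 10^6 m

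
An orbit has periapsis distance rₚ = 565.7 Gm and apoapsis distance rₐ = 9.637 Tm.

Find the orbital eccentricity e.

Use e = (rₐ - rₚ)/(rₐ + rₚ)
rₚ = 565.7 Gm = 5.657 × 10^11 m
rₐ = 9.637 Tm = 9.637 × 10^12 m
rₐ − rₚ = 9.0713 × 10^12 m
rₐ + rₚ = 1.02027 × 10^13 m
e = (rₐ − rₚ)/(rₐ + rₚ) = 0.889108

Final answer: e = 0.8891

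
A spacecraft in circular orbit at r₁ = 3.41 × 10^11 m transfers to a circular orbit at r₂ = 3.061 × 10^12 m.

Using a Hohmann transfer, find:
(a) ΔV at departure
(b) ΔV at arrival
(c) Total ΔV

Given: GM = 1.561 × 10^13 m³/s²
r₁ = 3.41 × 10^11 m
r₂ = 3.061 × 10^12 m
GM = 1.561 × 10^13 m³/s²
Transfer ellipse: a_t = (r₁ + r₂)/2 = 1.701 × 10^12 m
Circular speed at r₁: v₁ = √(GM/r₁) = 6.76588 m/s
Transfer speed at r₁ (periapsis): v₁ₜ = √(GM(2/r₁ − 1/a_t)) = 9.07619 m/s
(a) ΔV₁ = v₁ₜ − v₁ = 2.31031 m/s ≈ 2.31 m/s
Circular speed at r₂: v₂ = √(GM/r₂) = 2.25824 m/s
Transfer speed at r₂ (apoapsis): v₂ₜ = √(GM(2/r₂ − 1/a_t)) = 1.0111 m/s
(b) ΔV₂ = v₂ − v₂ₜ = 1.24714 m/s ≈ 1.247 m/s
(c) ΔV_total = ΔV₁ + ΔV₂ = 3.55745 m/s ≈ 3.557 m/s

Final answer:
(a) ΔV₁ = 2.31 m/s
(b) ΔV₂ = 1.247 m/s
(c) ΔV_total = 3.557 m/s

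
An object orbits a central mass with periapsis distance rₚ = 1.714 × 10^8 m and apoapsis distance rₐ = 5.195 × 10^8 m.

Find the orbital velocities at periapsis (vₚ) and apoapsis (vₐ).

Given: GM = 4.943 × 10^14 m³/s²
rₚ = 1.714 × 10^8 m
rₐ = 5.195 × 10^8 m
GM = 4.943 × 10^14 m³/s²
a = (rₚ + rₐ)/2 = 3.4545 × 10^8 m
Vis-viva: v² = GM (2/r − 1/a)
vₚ² = 4.943 × 10^14 × (1.16686 × 10^-8 − 2.89477 × 10^-9) = 4.33691 × 10^6 m²/s²
vₚ = 2082.52 m/s ≈ 2.083 km/s
vₐ² = 4.943 × 10^14 × (3.84986 × 10^-9 − 2.89477 × 10^-9) = 472096 m²/s²
vₐ = 687.093 m/s ≈ 687.1 m/s

Final answer: vₚ = 2.083 km/s, vₐ = 687.1 m/s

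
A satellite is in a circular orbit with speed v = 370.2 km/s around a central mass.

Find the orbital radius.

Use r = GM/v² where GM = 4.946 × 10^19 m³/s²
v = 370.2 km/s = 370200 m/s
GM = 4.946 × 10^19 m³/s²
v² = 1.37048 × 10^11 m²/s²
r = GM/v² = (4.946 × 10^19) / (1.37048 × 10^11) = 3.60895 × 10^8 m ≈ 360.9 Mm

Final answer: 360.9 Mm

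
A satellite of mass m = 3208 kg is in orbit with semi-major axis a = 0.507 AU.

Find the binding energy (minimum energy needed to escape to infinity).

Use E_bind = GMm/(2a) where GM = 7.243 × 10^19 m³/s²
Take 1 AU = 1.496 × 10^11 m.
a = 0.507 AU = 7.58472 × 10^10 m
GM = 7.243 × 10^19 m³/s²
m = 3208 kg
GMm = 7.243 × 10^19 × 3208 = 2.32355 × 10^23 m³·kg/s²
2a = 1.51694 × 10^11 m
E_bind = GMm/(2a) = 1.53173 × 10^12 J ≈ 1.532 TJ

Final answer: 1.532 TJ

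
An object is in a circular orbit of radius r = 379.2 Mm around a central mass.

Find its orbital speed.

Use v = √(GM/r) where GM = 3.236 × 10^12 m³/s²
r = 379.2 Mm = 3.792 × 10^8 m
GM = 3.236 × 10^12 m³/s²
GM/r = (3.236 × 10^12) / (3.792 × 10^8) = 8533.76 m²/s²
v = √(GM/r) = 92.3783 m/s ≈ 92.38 m/s

Final answer: 92.38 m/s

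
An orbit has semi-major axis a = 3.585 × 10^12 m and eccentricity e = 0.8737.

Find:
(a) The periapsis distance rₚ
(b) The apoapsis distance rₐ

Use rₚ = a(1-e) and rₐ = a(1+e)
a = 3.585 × 10^12 m
e = 0.8737:  1 − e = 0.1263,  1 + e = 1.8737
(a) rₚ = a(1 − e) = 3.585 × 10^12 m × 0.1263 = 4.52785 × 10^11 m ≈ 4.528 × 10^11 m
(b) rₐ = a(1 + e) = 3.585 × 10^12 m × 1.8737 = 6.71721 × 10^12 m ≈ 6.717 × 10^12 m

Final answer:
(a) rₚ = 4.528 × 10^11 m
(b) rₐ = 6.717 × 10^12 m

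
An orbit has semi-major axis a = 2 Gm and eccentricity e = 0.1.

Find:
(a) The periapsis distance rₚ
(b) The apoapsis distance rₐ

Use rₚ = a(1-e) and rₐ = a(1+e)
a = 2 Gm = 2 × 10^9 m
e = 0.1:  1 − e = 0.9,  1 + e = 1.1
(a) rₚ = a(1 − e) = 2 × 10^9 m × 0.9 = 1.8 × 10^9 m ≈ 1.8 Gm
(b) rₐ = a(1 + e) = 2 × 10^9 m × 1.1 = 2.2 × 10^9 m ≈ 2.2 Gm

Final answer:
(a) rₚ = 1.8 Gm
(b) rₐ = 2.2 Gm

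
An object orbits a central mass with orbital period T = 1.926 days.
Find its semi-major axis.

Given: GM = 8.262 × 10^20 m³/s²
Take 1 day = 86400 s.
T = 1.926 days = 166406 s
GM = 8.262 × 10^20 m³/s²
Kepler's third law: a³ = GM T² / (4π²)
T² = 2.76911 × 10^10 s²
a³ = (8.262 × 10^20) × (2.76911 × 10^10) / (4π²) = 5.79516 × 10^29 m³
a = (a³)^(1/3) = 8.33723 × 10^9 m ≈ 8.337 × 10^9 m

Final answer: 8.337 × 10^9 m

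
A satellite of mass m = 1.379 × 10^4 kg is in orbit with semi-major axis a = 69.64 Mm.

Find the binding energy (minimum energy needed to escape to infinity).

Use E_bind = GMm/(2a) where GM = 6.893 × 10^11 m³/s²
a = 69.64 Mm = 6.964 × 10^7 m
GM = 6.893 × 10^11 m³/s²
m = 1.379 × 10^4 kg
GMm = 6.893 × 10^11 × 13790 = 9.50545 × 10^15 m³·kg/s²
2a = 1.3928 × 10^8 m
E_bind = GMm/(2a) = 6.8247 × 10^7 J ≈ 68.25 MJ

Final answer: 68.25 MJ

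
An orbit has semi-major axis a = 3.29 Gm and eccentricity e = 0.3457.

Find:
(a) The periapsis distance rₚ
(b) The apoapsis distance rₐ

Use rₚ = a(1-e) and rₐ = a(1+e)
a = 3.29 Gm = 3.29 × 10^9 m
e = 0.3457:  1 − e = 0.6543,  1 + e = 1.3457
(a) rₚ = a(1 − e) = 3.29 × 10^9 m × 0.6543 = 2.15265 × 10^9 m ≈ 2.153 Gm
(b) rₐ = a(1 + e) = 3.29 × 10^9 m × 1.3457 = 4.42735 × 10^9 m ≈ 4.427 Gm

Final answer:
(a) rₚ = 2.153 Gm
(b) rₐ = 4.427 Gm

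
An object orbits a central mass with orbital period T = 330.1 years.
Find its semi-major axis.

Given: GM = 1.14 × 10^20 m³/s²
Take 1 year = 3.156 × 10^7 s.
T = 330.1 years = 1.0418 × 10^10 s
GM = 1.14 × 10^20 m³/s²
Kepler's third law: a³ = GM T² / (4π²)
T² = 1.08534 × 10^20 s²
a³ = (1.14 × 10^20) × (1.08534 × 10^20) / (4π²) = 3.13408 × 10^38 m³
a = (a³)^(1/3) = 6.79261 × 10^12 m ≈ 6.793 × 10^12 m

Final answer: 6.793 × 10^12 m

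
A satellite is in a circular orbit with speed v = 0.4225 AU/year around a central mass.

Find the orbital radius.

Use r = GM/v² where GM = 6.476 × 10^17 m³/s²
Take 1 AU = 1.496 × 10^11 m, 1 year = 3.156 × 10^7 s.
v = 0.4225 AU/year = 2002.72 m/s
GM = 6.476 × 10^17 m³/s²
v² = 4.01091 × 10^6 m²/s²
r = GM/v² = (6.476 × 10^17) / (4.01091 × 10^6) = 1.6146 × 10^11 m ≈ 1.079 AU

Final answer: 1.079 AU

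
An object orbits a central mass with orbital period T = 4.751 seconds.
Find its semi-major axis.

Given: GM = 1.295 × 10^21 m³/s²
T = 4.751 seconds
GM = 1.295 × 10^21 m³/s²
Kepler's third law: a³ = GM T² / (4π²)
T² = 22.572 s²
a³ = (1.295 × 10^21) × 22.572 / (4π²) = 7.40423 × 10^20 m³
a = (a³)^(1/3) = 9.04677 × 10^6 m ≈ 9.047 Mm

Final answer: 9.047 Mm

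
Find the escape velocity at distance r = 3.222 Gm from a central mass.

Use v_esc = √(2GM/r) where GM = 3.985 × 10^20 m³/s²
r = 3.222 Gm = 3.222 × 10^9 m
GM = 3.985 × 10^20 m³/s²
2GM/r = 2 × (3.985 × 10^20) / (3.222 × 10^9) = 2.47362 × 10^11 m²/s²
v_esc = √(2GM/r) = 497355 m/s ≈ 497.4 km/s

Final answer: 497.4 km/s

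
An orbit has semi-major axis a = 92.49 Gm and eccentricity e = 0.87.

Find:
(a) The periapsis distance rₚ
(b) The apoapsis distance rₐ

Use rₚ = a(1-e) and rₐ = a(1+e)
a = 92.49 Gm = 9.249 × 10^10 m
e = 0.87:  1 − e = 0.13,  1 + e = 1.87
(a) rₚ = a(1 − e) = 9.249 × 10^10 m × 0.13 = 1.20237 × 10^10 m ≈ 12.02 Gm
(b) rₐ = a(1 + e) = 9.249 × 10^10 m × 1.87 = 1.72956 × 10^11 m ≈ 173 Gm

Final answer:
(a) rₚ = 12.02 Gm
(b) rₐ = 173 Gm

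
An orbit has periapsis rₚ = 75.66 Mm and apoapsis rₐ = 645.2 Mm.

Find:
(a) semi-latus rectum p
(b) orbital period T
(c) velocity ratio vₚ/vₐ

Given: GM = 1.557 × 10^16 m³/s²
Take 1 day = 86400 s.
rₚ = 75.66 Mm = 7.566 × 10^7 m
rₐ = 645.2 Mm = 6.452 × 10^8 m
GM = 1.557 × 10^16 m³/s²
a = (rₚ + rₐ)/2 = 3.6043 × 10^8 m
e = (rₐ − rₚ)/(rₐ + rₚ) = (5.6954 × 10^8) / (7.2086 × 10^8) = 0.790084
(a) 1 − e² = 0.375767;  p = a(1 − e²) = 3.6043 × 10^8 × 0.375767 = 1.35438 × 10^8 m ≈ 135.4 Mm
(b) a³ = 4.68234 × 10^25 m³;  T = 2π √(a³/GM) = 2π × 54838.7 s = 344562 s ≈ 3.988 days
(c) vₚ/vₐ = rₐ/rₚ (angular momentum) = (6.452 × 10^8) / (7.566 × 10^7) = 8.52762 ≈ 8.528

Final answer:
(a) semi-latus rectum p = 135.4 Mm
(b) orbital period T = 3.988 days
(c) velocity ratio vₚ/vₐ = 8.528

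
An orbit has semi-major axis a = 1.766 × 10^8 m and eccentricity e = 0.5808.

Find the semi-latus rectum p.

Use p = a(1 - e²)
a = 1.766 × 10^8 m
e = 0.5808,  e² = 0.337329,  1 − e² = 0.662671
p = a(1 − e²) = 1.766 × 10^8 m × 0.662671 = 1.17028 × 10^8 m ≈ 1.17 × 10^8 m

Final answer: p = 1.17 × 10^8 m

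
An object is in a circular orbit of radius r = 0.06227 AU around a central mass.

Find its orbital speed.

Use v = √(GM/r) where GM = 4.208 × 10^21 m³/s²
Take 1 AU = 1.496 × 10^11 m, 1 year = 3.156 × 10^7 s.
r = 0.06227 AU = 9.31559 × 10^9 m
GM = 4.208 × 10^21 m³/s²
GM/r = (4.208 × 10^21) / (9.31559 × 10^9) = 4.51716 × 10^11 m²/s²
v = √(GM/r) = 672098 m/s ≈ 141.8 AU/year

Final answer: 141.8 AU/year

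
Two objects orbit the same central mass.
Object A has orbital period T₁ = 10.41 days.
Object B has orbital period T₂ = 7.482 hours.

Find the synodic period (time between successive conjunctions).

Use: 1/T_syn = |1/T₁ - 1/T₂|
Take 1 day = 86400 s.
T₁ = 10.41 days = 899424 s
T₂ = 7.482 hours = 26935.2 s
1/T₁ = 1.11182 × 10^-6 s⁻¹
1/T₂ = 3.71261 × 10^-5 s⁻¹
|1/T₁ − 1/T₂| = 3.60143 × 10^-5 s⁻¹
T_syn = 1 / |1/T₁ − 1/T₂| = 27766.7 s ≈ 7.713 hours

Final answer: T_syn = 7.713 hours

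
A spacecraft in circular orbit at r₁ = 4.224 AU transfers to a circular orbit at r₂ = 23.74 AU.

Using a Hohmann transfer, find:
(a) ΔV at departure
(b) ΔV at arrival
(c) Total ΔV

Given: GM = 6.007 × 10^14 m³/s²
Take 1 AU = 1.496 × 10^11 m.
r₁ = 4.224 AU = 6.3191 × 10^11 m
r₂ = 23.74 AU = 3.5515 × 10^12 m
GM = 6.007 × 10^14 m³/s²
Transfer ellipse: a_t = (r₁ + r₂)/2 = 2.09171 × 10^12 m
Circular speed at r₁: v₁ = √(GM/r₁) = 30.832 m/s
Transfer speed at r₁ (periapsis): v₁ₜ = √(GM(2/r₁ − 1/a_t)) = 40.1751 m/s
(a) ΔV₁ = v₁ₜ − v₁ = 9.34313 m/s ≈ 9.343 m/s
Circular speed at r₂: v₂ = √(GM/r₂) = 13.0054 m/s
Transfer speed at r₂ (apoapsis): v₂ₜ = √(GM(2/r₂ − 1/a_t)) = 7.14825 m/s
(b) ΔV₂ = v₂ − v₂ₜ = 5.85711 m/s ≈ 5.857 m/s
(c) ΔV_total = ΔV₁ + ΔV₂ = 15.2002 m/s ≈ 15.2 m/s

Final answer:
(a) ΔV₁ = 9.343 m/s
(b) ΔV₂ = 5.857 m/s
(c) ΔV_total = 15.2 m/s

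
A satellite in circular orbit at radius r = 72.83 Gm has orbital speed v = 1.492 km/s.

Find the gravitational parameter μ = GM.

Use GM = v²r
r = 72.83 Gm = 7.283 × 10^10 m
v = 1.492 km/s = 1492 m/s
v² = 2.22606 × 10^6 m²/s²
GM = v²r = 2.22606 × 10^6 × 7.283 × 10^10 = 1.62124 × 10^17 m³/s²
GM ≈ 1.621 × 10^17 m³/s²

Final answer: GM = 1.621 × 10^17 m³/s²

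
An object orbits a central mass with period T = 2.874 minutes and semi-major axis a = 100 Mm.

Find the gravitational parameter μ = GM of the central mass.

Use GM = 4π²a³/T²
T = 2.874 minutes = 172.44 s
a = 100 Mm = 1 × 10^8 m
a³ = 1 × 10^24 m³
T² = 29735.6 s²
GM = 4π² × (1 × 10^24) / 29735.6 = 1.32765 × 10^21 m³/s²
GM ≈ 1.328 × 10^21 m³/s²

Final answer: GM = 1.328 × 10^21 m³/s²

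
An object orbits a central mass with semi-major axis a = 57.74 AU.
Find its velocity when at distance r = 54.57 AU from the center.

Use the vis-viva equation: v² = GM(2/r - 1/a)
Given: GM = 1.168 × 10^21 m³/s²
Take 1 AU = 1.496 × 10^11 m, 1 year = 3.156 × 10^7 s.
a = 57.74 AU = 8.6379 × 10^12 m
r = 54.57 AU = 8.16367 × 10^12 m
GM = 1.168 × 10^21 m³/s²
2/r − 1/a = 2.44988 × 10^-13 − 1.15769 × 10^-13 = 1.29219 × 10^-13 m⁻¹
v² = GM (2/r − 1/a) = 1.50928 × 10^8 m²/s²
v = 12285.3 m/s ≈ 2.592 AU/year

Final answer: 2.592 AU/year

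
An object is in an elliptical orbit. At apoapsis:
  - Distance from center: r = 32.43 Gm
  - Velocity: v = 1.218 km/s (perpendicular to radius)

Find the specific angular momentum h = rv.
r = 32.43 Gm = 3.243 × 10^10 m
v = 1.218 km/s = 1218 m/s
h = rv = 3.243 × 10^10 × 1218 = 3.94997 × 10^13 m²/s ≈ 3.95 × 10^13 m²/s

Final answer: h = 3.95 × 10^13 m²/s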